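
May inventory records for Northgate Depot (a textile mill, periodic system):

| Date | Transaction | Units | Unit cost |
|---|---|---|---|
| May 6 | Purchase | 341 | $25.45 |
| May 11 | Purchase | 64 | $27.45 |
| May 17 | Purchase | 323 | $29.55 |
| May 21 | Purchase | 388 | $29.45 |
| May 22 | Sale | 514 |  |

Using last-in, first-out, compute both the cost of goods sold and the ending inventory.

COGS = $15,149.90; ending inventory = $16,256.60

May 22, 514 sold [LIFO — newest first]: 388 @ $29.45 + 126 @ $29.55 = $15,149.90
Ending inventory: 341 @ $25.45 + 64 @ $27.45 + 197 @ $29.55 = $16,256.60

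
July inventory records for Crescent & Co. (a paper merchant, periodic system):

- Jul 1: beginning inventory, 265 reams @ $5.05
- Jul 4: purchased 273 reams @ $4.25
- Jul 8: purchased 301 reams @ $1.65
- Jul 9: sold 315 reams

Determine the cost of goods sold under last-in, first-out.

COGS = $556.15

Jul 9, 315 sold [LIFO — newest first]: 301 @ $1.65 + 14 @ $4.25 = $556.15
Ending inventory: 265 @ $5.05 + 259 @ $4.25 = $2,439.00
Check: goods available $2,995.15 = COGS $556.15 + ending $2,439.00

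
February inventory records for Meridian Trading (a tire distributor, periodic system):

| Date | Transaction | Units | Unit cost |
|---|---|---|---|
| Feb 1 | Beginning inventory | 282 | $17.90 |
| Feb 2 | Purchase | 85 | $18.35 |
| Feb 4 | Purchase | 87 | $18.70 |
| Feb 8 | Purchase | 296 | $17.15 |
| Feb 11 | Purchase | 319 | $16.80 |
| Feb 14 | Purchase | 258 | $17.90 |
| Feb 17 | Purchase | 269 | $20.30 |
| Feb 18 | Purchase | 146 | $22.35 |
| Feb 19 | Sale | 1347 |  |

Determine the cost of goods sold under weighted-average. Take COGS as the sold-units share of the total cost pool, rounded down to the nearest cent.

Feb 19, sell 1347: 1347/1742 × $32,012.05 → $24,753.29
Ending inventory (cost pool remaining) = $7,258.76
Check: goods available $32,012.05 = COGS $24,753.29 + ending $7,258.76

COGS = $24,753.29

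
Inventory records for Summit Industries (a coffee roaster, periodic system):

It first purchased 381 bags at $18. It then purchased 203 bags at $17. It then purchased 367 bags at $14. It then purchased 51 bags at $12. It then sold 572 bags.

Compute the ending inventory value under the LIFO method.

Ending inventory = $7,691

Sale 1 (572) [LIFO — newest first]: 51 @ $12 + 367 @ $14 + 154 @ $17 = $8,368
Ending inventory: 381 @ $18 + 49 @ $17 = $7,691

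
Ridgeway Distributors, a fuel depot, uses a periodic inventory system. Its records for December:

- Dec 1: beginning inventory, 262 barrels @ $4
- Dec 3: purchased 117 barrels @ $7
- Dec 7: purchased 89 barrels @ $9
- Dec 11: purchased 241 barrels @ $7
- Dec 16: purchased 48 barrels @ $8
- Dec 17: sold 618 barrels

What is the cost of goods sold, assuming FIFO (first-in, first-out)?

COGS = $3,718

Dec 17, 618 sold [FIFO — oldest first]: 262 @ $4 + 117 @ $7 + 89 @ $9 + 150 @ $7 = $3,718
Ending inventory: 91 @ $7 + 48 @ $8 = $1,021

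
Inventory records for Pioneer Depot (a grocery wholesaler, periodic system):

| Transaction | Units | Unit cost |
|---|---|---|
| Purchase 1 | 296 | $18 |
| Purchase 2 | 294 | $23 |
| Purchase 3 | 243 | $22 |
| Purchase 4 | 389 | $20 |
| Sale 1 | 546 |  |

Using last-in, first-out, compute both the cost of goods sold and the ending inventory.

Sale 1 (546) [LIFO — newest first]: 389 @ $20 + 157 @ $22 = $11,234
Ending inventory: 296 @ $18 + 294 @ $23 + 86 @ $22 = $13,982

COGS = $11,234; ending inventory = $13,982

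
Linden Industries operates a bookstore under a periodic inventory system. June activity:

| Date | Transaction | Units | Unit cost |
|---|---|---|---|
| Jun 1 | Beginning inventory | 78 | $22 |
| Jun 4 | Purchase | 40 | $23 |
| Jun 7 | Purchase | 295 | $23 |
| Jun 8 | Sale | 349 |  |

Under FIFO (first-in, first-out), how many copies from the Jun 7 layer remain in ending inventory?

64

Jun 8, 349 sold [FIFO — oldest first]: 78 @ $22 + 40 @ $23 + 231 @ $23 = $7,949
Ending inventory: 64 @ $23 = $1,472
Check: goods available $9,421 = COGS $7,949 + ending $1,472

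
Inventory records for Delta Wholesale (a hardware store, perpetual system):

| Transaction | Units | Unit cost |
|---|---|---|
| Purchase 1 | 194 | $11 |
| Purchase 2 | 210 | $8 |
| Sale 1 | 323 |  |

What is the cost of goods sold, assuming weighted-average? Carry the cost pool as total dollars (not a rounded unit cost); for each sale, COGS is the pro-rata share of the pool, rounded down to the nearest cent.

After Purchase 1: 194 on hand, pool $2,134.00 (≈ $11.0000 each)
After Purchase 2: 404 on hand, pool $3,814.00 (≈ $9.4406 each)
Sale 1, sell 323: 323/404 × $3,814.00 → $3,049.31
Ending inventory (cost pool remaining) = $764.69

COGS = $3,049.31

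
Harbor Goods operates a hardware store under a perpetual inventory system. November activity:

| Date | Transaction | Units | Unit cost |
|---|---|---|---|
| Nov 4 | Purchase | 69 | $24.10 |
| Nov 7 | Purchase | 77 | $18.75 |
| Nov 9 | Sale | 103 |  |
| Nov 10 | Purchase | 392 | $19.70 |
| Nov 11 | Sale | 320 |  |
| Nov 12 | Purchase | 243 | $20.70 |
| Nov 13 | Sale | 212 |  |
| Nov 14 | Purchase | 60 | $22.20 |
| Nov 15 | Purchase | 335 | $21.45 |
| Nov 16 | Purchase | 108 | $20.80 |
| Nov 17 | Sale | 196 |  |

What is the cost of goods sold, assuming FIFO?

Nov 9, 103 sold [FIFO — oldest first]: 69 @ $24.10 + 34 @ $18.75 = $2,300.40
Nov 11, 320 sold [FIFO — oldest first]: 43 @ $18.75 + 277 @ $19.70 = $6,263.15
Nov 13, 212 sold [FIFO — oldest first]: 115 @ $19.70 + 97 @ $20.70 = $4,273.40
Nov 17, 196 sold [FIFO — oldest first]: 146 @ $20.70 + 50 @ $22.20 = $4,132.20
Total COGS = $2,300.40 + $6,263.15 + $4,273.40 + $4,132.20 = $16,969.15
Ending inventory: 10 @ $22.20 + 335 @ $21.45 + 108 @ $20.80 = $9,654.15
Check: goods available $26,623.30 = COGS $16,969.15 + ending $9,654.15

COGS = $16,969.15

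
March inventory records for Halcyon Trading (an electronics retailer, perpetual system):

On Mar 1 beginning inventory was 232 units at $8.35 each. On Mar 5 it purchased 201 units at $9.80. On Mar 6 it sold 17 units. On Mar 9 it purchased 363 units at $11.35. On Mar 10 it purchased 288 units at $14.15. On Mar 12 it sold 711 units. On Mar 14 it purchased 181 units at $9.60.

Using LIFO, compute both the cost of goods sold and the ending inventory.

COGS = $8,949.85; ending inventory = $4,890.00

Mar 6, 17 sold [LIFO — newest first]: 17 @ $9.80 = $166.60
Mar 12, 711 sold [LIFO — newest first]: 288 @ $14.15 + 363 @ $11.35 + 60 @ $9.80 = $8,783.25
Total COGS = $166.60 + $8,783.25 = $8,949.85
Ending inventory: 232 @ $8.35 + 124 @ $9.80 + 181 @ $9.60 = $4,890.00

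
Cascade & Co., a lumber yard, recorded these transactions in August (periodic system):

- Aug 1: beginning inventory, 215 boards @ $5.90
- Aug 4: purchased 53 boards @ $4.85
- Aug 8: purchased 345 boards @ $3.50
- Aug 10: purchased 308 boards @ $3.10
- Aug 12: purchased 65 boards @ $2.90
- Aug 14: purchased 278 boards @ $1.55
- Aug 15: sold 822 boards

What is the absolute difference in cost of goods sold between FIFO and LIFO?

FIFO COGS: 215 @ $5.90 + 53 @ $4.85 + 345 @ $3.50 + 209 @ $3.10 = $3,380.95
LIFO COGS: 278 @ $1.55 + 65 @ $2.90 + 308 @ $3.10 + 171 @ $3.50 = $2,172.70
Difference = |$3,380.95 − $2,172.70| = $1,208.25

$1,208.25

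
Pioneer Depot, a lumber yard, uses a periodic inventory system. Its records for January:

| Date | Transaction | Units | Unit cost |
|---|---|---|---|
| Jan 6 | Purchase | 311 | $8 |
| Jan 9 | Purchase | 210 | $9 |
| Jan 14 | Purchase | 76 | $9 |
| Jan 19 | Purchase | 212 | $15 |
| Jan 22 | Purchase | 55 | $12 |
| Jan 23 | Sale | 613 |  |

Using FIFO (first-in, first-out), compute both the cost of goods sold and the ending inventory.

Jan 23, 613 sold [FIFO — oldest first]: 311 @ $8 + 210 @ $9 + 76 @ $9 + 16 @ $15 = $5,302
Ending inventory: 196 @ $15 + 55 @ $12 = $3,600

COGS = $5,302; ending inventory = $3,600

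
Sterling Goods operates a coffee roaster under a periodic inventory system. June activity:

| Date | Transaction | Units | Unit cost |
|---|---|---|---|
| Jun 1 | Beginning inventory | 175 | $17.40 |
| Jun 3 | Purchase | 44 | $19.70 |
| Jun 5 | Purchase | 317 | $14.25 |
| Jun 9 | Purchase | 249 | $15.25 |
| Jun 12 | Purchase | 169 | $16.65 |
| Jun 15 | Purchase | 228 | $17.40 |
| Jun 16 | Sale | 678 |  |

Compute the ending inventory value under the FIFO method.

Ending inventory = $8,412.80

Jun 16, 678 sold [FIFO — oldest first]: 175 @ $17.40 + 44 @ $19.70 + 317 @ $14.25 + 142 @ $15.25 = $10,594.55
Ending inventory: 107 @ $15.25 + 169 @ $16.65 + 228 @ $17.40 = $8,412.80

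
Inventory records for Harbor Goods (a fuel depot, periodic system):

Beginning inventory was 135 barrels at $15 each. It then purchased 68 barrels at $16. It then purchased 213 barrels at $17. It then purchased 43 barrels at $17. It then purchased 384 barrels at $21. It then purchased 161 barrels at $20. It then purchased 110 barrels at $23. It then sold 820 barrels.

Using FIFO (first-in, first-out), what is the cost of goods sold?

Sale 1 (820) [FIFO — oldest first]: 135 @ $15 + 68 @ $16 + 213 @ $17 + 43 @ $17 + 361 @ $21 = $15,046
Ending inventory: 23 @ $21 + 161 @ $20 + 110 @ $23 = $6,233

COGS = $15,046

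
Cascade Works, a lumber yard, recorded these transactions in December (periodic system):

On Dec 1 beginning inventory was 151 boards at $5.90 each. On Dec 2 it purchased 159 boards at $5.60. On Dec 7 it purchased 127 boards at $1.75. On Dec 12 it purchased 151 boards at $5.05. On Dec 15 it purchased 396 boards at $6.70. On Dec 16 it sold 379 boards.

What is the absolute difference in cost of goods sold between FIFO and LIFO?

$637.25

FIFO COGS: 151 @ $5.90 + 159 @ $5.60 + 69 @ $1.75 = $1,902.05
LIFO COGS: 379 @ $6.70 = $2,539.30
Difference = |$1,902.05 − $2,539.30| = $637.25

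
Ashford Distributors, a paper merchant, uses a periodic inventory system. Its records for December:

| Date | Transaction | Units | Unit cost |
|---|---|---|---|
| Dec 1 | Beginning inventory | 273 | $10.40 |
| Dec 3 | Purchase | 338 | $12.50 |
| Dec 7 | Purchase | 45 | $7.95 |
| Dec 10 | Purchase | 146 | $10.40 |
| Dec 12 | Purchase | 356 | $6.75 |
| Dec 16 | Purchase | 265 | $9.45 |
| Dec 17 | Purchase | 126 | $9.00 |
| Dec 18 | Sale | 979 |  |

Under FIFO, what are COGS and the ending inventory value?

COGS = $10,135.10; ending inventory = $4,846.50

Dec 18, 979 sold [FIFO — oldest first]: 273 @ $10.40 + 338 @ $12.50 + 45 @ $7.95 + 146 @ $10.40 + 177 @ $6.75 = $10,135.10
Ending inventory: 179 @ $6.75 + 265 @ $9.45 + 126 @ $9.00 = $4,846.50
Check: goods available $14,981.60 = COGS $10,135.10 + ending $4,846.50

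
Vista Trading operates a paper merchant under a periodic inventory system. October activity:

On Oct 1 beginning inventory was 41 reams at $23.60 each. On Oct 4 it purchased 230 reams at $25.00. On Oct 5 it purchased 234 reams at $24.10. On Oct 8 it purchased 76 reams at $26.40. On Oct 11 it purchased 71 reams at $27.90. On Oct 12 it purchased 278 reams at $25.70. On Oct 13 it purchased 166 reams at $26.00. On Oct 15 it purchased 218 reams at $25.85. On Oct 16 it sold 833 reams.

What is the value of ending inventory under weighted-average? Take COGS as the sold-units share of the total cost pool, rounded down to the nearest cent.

Oct 16, sell 833: 833/1314 × $33,440.20 → $21,199.15
Ending inventory (cost pool remaining) = $12,241.05

Ending inventory = $12,241.05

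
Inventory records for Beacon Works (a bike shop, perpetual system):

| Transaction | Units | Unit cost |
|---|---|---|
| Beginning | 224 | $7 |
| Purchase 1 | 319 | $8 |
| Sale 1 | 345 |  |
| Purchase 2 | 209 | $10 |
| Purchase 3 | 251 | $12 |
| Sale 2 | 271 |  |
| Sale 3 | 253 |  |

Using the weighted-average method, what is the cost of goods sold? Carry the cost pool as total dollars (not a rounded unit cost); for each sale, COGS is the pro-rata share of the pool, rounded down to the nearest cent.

After Beginning: 224 on hand, pool $1,568.00 (≈ $7.0000 each)
After Purchase 1: 543 on hand, pool $4,120.00 (≈ $7.5875 each)
Sale 1, sell 345: 345/543 × $4,120.00 → $2,617.67
After Purchase 2: 407 on hand, pool $3,592.33 (≈ $8.8264 each)
After Purchase 3: 658 on hand, pool $6,604.33 (≈ $10.0370 each)
Sale 2, sell 271: 271/658 × $6,604.33 → $2,720.02
Sale 3, sell 253: 253/387 × $3,884.31 → $2,539.35
Total COGS = $2,617.67 + $2,720.02 + $2,539.35 = $7,877.04
Ending inventory (cost pool remaining) = $1,344.96

COGS = $7,877.04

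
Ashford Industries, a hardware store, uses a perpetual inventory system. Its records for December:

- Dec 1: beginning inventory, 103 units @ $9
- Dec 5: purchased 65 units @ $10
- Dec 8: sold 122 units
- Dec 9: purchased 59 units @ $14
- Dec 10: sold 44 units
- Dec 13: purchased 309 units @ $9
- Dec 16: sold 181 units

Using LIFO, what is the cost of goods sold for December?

Dec 8, 122 sold [LIFO — newest first]: 65 @ $10 + 57 @ $9 = $1,163
Dec 10, 44 sold [LIFO — newest first]: 44 @ $14 = $616
Dec 16, 181 sold [LIFO — newest first]: 181 @ $9 = $1,629
Total COGS = $1,163 + $616 + $1,629 = $3,408
Ending inventory: 46 @ $9 + 15 @ $14 + 128 @ $9 = $1,776
Check: goods available $5,184 = COGS $3,408 + ending $1,776

COGS = $3,408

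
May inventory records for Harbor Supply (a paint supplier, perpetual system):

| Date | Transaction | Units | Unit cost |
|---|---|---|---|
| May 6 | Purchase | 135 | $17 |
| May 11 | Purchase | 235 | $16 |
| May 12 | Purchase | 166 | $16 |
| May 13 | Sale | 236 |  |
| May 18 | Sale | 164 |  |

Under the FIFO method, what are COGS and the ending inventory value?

COGS = $6,535; ending inventory = $2,176

May 13, 236 sold [FIFO — oldest first]: 135 @ $17 + 101 @ $16 = $3,911
May 18, 164 sold [FIFO — oldest first]: 134 @ $16 + 30 @ $16 = $2,624
Total COGS = $3,911 + $2,624 = $6,535
Ending inventory: 136 @ $16 = $2,176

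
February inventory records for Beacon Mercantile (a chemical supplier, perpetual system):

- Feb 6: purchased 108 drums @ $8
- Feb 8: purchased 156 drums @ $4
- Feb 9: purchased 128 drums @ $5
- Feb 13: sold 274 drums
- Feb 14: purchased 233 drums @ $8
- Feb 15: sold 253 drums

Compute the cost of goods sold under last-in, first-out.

Feb 13, 274 sold [LIFO — newest first]: 128 @ $5 + 146 @ $4 = $1,224
Feb 15, 253 sold [LIFO — newest first]: 233 @ $8 + 10 @ $4 + 10 @ $8 = $1,984
Total COGS = $1,224 + $1,984 = $3,208
Ending inventory: 98 @ $8 = $784
Check: goods available $3,992 = COGS $3,208 + ending $784

COGS = $3,208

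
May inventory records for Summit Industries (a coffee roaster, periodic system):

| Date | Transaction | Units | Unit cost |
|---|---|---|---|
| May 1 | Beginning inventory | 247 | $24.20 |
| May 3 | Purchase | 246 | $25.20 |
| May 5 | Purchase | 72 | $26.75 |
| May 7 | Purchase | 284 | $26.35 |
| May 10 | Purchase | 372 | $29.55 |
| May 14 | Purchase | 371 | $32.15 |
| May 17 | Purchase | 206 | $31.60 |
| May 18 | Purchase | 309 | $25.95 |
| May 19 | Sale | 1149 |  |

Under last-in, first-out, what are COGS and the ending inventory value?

COGS = $34,227.45; ending inventory = $24,806.95

May 19, 1149 sold [LIFO — newest first]: 309 @ $25.95 + 206 @ $31.60 + 371 @ $32.15 + 263 @ $29.55 = $34,227.45
Ending inventory: 247 @ $24.20 + 246 @ $25.20 + 72 @ $26.75 + 284 @ $26.35 + 109 @ $29.55 = $24,806.95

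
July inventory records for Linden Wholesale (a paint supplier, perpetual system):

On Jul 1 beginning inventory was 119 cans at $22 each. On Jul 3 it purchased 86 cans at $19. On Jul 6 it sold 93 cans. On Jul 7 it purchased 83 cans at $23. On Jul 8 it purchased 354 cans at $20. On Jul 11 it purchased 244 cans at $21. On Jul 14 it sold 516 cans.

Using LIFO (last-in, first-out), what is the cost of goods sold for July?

COGS = $12,352

Jul 6, 93 sold [LIFO — newest first]: 86 @ $19 + 7 @ $22 = $1,788
Jul 14, 516 sold [LIFO — newest first]: 244 @ $21 + 272 @ $20 = $10,564
Total COGS = $1,788 + $10,564 = $12,352
Ending inventory: 112 @ $22 + 83 @ $23 + 82 @ $20 = $6,013
Check: goods available $18,365 = COGS $12,352 + ending $6,013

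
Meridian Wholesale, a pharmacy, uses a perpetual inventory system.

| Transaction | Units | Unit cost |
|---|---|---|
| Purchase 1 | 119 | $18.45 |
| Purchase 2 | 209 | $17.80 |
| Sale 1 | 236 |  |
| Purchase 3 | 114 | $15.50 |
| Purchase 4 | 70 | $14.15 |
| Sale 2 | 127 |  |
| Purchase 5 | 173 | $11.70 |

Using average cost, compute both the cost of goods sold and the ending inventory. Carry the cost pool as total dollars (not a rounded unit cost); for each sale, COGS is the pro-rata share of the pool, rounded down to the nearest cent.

COGS = $6,288.81; ending inventory = $4,408.54

After Purchase 1: 119 on hand, pool $2,195.55 (≈ $18.4500 each)
After Purchase 2: 328 on hand, pool $5,915.75 (≈ $18.0358 each)
Sale 1, sell 236: 236/328 × $5,915.75 → $4,256.45
After Purchase 3: 206 on hand, pool $3,426.30 (≈ $16.6325 each)
After Purchase 4: 276 on hand, pool $4,416.80 (≈ $16.0029 each)
Sale 2, sell 127: 127/276 × $4,416.80 → $2,032.36
After Purchase 5: 322 on hand, pool $4,408.54 (≈ $13.6911 each)
Total COGS = $4,256.45 + $2,032.36 = $6,288.81
Ending inventory (cost pool remaining) = $4,408.54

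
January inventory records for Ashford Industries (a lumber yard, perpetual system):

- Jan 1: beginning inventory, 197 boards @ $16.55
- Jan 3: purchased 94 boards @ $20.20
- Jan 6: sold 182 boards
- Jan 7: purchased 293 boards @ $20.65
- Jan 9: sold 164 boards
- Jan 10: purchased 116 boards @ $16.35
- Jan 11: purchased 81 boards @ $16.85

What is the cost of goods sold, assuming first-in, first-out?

Jan 6, 182 sold [FIFO — oldest first]: 182 @ $16.55 = $3,012.10
Jan 9, 164 sold [FIFO — oldest first]: 15 @ $16.55 + 94 @ $20.20 + 55 @ $20.65 = $3,282.80
Total COGS = $3,012.10 + $3,282.80 = $6,294.90
Ending inventory: 238 @ $20.65 + 116 @ $16.35 + 81 @ $16.85 = $8,176.15
Check: goods available $14,471.05 = COGS $6,294.90 + ending $8,176.15

COGS = $6,294.90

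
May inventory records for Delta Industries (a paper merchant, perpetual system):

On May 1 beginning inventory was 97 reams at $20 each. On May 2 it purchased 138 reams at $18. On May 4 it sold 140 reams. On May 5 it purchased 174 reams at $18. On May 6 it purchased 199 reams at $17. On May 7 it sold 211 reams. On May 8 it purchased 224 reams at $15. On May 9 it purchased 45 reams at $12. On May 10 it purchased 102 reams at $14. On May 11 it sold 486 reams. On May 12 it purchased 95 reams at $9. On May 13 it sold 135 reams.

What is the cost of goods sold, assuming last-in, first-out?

May 4, 140 sold [LIFO — newest first]: 138 @ $18 + 2 @ $20 = $2,524
May 7, 211 sold [LIFO — newest first]: 199 @ $17 + 12 @ $18 = $3,599
May 11, 486 sold [LIFO — newest first]: 102 @ $14 + 45 @ $12 + 224 @ $15 + 115 @ $18 = $7,398
May 13, 135 sold [LIFO — newest first]: 95 @ $9 + 40 @ $18 = $1,575
Total COGS = $2,524 + $3,599 + $7,398 + $1,575 = $15,096
Ending inventory: 95 @ $20 + 7 @ $18 = $2,026
Check: goods available $17,122 = COGS $15,096 + ending $2,026

COGS = $15,096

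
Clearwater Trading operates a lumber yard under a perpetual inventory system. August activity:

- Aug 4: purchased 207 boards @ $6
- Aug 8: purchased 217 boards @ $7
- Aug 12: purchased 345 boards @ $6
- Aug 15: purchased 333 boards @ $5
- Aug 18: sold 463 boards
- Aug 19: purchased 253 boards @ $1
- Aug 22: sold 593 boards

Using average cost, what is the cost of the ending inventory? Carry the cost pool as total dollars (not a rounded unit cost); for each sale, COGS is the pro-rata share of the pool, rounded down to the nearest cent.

Ending inventory = $1,347.43

After Aug 4: 207 on hand, pool $1,242.00 (≈ $6.0000 each)
After Aug 8: 424 on hand, pool $2,761.00 (≈ $6.5118 each)
After Aug 12: 769 on hand, pool $4,831.00 (≈ $6.2822 each)
After Aug 15: 1102 on hand, pool $6,496.00 (≈ $5.8947 each)
Aug 18, sell 463: 463/1102 × $6,496.00 → $2,729.26
After Aug 19: 892 on hand, pool $4,019.74 (≈ $4.5064 each)
Aug 22, sell 593: 593/892 × $4,019.74 → $2,672.31
Total COGS = $2,729.26 + $2,672.31 = $5,401.57
Ending inventory (cost pool remaining) = $1,347.43
Check: goods available $6,749.00 = COGS $5,401.57 + ending $1,347.43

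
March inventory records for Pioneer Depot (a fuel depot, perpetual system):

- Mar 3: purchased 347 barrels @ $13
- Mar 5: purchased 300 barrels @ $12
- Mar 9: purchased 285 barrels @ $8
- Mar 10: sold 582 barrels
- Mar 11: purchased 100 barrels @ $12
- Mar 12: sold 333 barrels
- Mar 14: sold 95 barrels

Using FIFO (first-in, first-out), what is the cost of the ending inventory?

Ending inventory = $264

Mar 10, 582 sold [FIFO — oldest first]: 347 @ $13 + 235 @ $12 = $7,331
Mar 12, 333 sold [FIFO — oldest first]: 65 @ $12 + 268 @ $8 = $2,924
Mar 14, 95 sold [FIFO — oldest first]: 17 @ $8 + 78 @ $12 = $1,072
Total COGS = $7,331 + $2,924 + $1,072 = $11,327
Ending inventory: 22 @ $12 = $264
Check: goods available $11,591 = COGS $11,327 + ending $264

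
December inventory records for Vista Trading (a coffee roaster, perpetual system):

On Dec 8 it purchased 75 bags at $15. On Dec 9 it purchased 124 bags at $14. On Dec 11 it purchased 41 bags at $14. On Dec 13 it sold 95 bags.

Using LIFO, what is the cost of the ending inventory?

Ending inventory = $2,105

Dec 13, 95 sold [LIFO — newest first]: 41 @ $14 + 54 @ $14 = $1,330
Ending inventory: 75 @ $15 + 70 @ $14 = $2,105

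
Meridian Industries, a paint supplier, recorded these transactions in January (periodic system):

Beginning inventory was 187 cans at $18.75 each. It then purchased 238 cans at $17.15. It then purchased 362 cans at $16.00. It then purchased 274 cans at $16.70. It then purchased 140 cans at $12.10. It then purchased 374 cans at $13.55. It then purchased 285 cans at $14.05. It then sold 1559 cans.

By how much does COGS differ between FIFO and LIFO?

$1,240.30

FIFO COGS: 187 @ $18.75 + 238 @ $17.15 + 362 @ $16.00 + 274 @ $16.70 + 140 @ $12.10 + 358 @ $13.55 = $24,500.65
LIFO COGS: 285 @ $14.05 + 374 @ $13.55 + 140 @ $12.10 + 274 @ $16.70 + 362 @ $16.00 + 124 @ $17.15 = $23,260.35
Difference = |$24,500.65 − $23,260.35| = $1,240.30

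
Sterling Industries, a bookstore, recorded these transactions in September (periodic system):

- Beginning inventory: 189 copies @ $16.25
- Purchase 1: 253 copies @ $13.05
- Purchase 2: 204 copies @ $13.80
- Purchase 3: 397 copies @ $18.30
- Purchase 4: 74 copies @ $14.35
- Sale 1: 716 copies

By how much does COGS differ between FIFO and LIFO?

$1,208.15

FIFO COGS: 189 @ $16.25 + 253 @ $13.05 + 204 @ $13.80 + 70 @ $18.30 = $10,469.10
LIFO COGS: 74 @ $14.35 + 397 @ $18.30 + 204 @ $13.80 + 41 @ $13.05 = $11,677.25
Difference = |$10,469.10 − $11,677.25| = $1,208.15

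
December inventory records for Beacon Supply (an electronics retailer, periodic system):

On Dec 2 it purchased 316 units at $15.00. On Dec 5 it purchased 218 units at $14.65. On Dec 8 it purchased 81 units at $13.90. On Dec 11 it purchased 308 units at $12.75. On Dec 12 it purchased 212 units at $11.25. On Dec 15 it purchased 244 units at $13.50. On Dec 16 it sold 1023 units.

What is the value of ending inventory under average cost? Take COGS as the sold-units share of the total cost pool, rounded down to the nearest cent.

Dec 16, sell 1023: 1023/1379 × $18,665.60 → $13,846.92
Ending inventory (cost pool remaining) = $4,818.68

Ending inventory = $4,818.68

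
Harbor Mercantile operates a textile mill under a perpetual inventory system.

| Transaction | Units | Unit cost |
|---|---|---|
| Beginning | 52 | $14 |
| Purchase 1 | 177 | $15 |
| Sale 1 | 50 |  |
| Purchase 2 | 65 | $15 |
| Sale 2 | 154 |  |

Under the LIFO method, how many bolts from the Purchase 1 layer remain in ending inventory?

38

Sale 1 (50) [LIFO — newest first]: 50 @ $15 = $750
Sale 2 (154) [LIFO — newest first]: 65 @ $15 + 89 @ $15 = $2,310
Total COGS = $750 + $2,310 = $3,060
Ending inventory: 52 @ $14 + 38 @ $15 = $1,298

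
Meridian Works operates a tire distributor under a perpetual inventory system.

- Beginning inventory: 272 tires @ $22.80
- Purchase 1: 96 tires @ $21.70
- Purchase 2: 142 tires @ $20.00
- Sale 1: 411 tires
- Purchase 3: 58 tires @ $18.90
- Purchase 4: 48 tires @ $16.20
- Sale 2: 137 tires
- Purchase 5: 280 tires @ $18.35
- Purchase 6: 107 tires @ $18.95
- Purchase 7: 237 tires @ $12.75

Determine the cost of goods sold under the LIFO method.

COGS = $11,448.20

Sale 1 (411) [LIFO — newest first]: 142 @ $20.00 + 96 @ $21.70 + 173 @ $22.80 = $8,867.60
Sale 2 (137) [LIFO — newest first]: 48 @ $16.20 + 58 @ $18.90 + 31 @ $22.80 = $2,580.60
Total COGS = $8,867.60 + $2,580.60 = $11,448.20
Ending inventory: 68 @ $22.80 + 280 @ $18.35 + 107 @ $18.95 + 237 @ $12.75 = $11,737.80
Check: goods available $23,186.00 = COGS $11,448.20 + ending $11,737.80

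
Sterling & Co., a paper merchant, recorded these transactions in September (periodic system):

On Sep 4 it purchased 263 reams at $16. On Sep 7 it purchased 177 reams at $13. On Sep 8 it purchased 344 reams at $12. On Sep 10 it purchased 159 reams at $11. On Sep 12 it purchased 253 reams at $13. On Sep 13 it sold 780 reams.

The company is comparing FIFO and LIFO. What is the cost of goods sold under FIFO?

FIFO COGS: 263 @ $16 + 177 @ $13 + 340 @ $12 = $10,589
LIFO COGS: 253 @ $13 + 159 @ $11 + 344 @ $12 + 24 @ $13 = $9,478

COGS = $10,589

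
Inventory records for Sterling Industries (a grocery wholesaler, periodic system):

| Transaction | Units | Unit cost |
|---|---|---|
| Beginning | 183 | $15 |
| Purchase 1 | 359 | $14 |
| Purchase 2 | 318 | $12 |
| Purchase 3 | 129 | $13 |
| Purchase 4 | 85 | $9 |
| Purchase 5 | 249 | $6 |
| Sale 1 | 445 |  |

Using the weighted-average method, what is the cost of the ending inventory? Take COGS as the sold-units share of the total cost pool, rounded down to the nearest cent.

Sale 1, sell 445: 445/1323 × $15,523.00 → $5,221.26
Ending inventory (cost pool remaining) = $10,301.74
Check: goods available $15,523.00 = COGS $5,221.26 + ending $10,301.74

Ending inventory = $10,301.74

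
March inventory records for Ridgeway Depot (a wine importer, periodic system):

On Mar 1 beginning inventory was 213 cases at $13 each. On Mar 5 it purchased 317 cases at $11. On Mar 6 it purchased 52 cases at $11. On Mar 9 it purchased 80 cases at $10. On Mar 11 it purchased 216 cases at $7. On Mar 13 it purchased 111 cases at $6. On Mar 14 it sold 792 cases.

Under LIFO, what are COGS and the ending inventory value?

COGS = $7,245; ending inventory = $2,561

Mar 14, 792 sold [LIFO — newest first]: 111 @ $6 + 216 @ $7 + 80 @ $10 + 52 @ $11 + 317 @ $11 + 16 @ $13 = $7,245
Ending inventory: 197 @ $13 = $2,561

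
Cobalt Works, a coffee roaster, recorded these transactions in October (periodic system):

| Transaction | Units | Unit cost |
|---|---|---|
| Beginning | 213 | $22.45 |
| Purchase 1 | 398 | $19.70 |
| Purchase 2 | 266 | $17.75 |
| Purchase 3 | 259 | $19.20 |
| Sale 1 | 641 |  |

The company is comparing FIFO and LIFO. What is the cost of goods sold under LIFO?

FIFO COGS: 213 @ $22.45 + 398 @ $19.70 + 30 @ $17.75 = $13,154.95
LIFO COGS: 259 @ $19.20 + 266 @ $17.75 + 116 @ $19.70 = $11,979.50

COGS = $11,979.50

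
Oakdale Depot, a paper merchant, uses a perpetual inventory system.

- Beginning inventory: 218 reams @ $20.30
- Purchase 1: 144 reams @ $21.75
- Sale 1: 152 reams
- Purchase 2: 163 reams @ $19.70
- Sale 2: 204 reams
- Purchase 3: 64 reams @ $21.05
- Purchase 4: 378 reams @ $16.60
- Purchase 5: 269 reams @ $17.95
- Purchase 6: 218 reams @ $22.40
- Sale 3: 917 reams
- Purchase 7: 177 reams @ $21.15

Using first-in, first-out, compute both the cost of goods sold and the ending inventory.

Sale 1 (152) [FIFO — oldest first]: 152 @ $20.30 = $3,085.60
Sale 2 (204) [FIFO — oldest first]: 66 @ $20.30 + 138 @ $21.75 = $4,341.30
Sale 3 (917) [FIFO — oldest first]: 6 @ $21.75 + 163 @ $19.70 + 64 @ $21.05 + 378 @ $16.60 + 269 @ $17.95 + 37 @ $22.40 = $16,620.95
Total COGS = $3,085.60 + $4,341.30 + $16,620.95 = $24,047.85
Ending inventory: 181 @ $22.40 + 177 @ $21.15 = $7,797.95

COGS = $24,047.85; ending inventory = $7,797.95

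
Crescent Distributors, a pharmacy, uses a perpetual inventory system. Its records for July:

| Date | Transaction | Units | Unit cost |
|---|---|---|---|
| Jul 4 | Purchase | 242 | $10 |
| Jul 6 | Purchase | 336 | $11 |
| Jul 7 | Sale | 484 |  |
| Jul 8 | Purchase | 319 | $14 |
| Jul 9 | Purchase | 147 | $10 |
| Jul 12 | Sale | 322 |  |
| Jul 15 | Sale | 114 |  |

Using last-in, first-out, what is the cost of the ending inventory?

Ending inventory = $1,360

Jul 7, 484 sold [LIFO — newest first]: 336 @ $11 + 148 @ $10 = $5,176
Jul 12, 322 sold [LIFO — newest first]: 147 @ $10 + 175 @ $14 = $3,920
Jul 15, 114 sold [LIFO — newest first]: 114 @ $14 = $1,596
Total COGS = $5,176 + $3,920 + $1,596 = $10,692
Ending inventory: 94 @ $10 + 30 @ $14 = $1,360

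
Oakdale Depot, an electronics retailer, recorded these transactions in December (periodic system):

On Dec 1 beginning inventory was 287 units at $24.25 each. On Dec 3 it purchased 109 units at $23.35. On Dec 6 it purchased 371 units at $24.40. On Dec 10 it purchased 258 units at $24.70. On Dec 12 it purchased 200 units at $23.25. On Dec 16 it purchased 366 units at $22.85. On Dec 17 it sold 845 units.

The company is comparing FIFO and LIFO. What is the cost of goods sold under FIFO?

COGS = $20,483.90

FIFO COGS: 287 @ $24.25 + 109 @ $23.35 + 371 @ $24.40 + 78 @ $24.70 = $20,483.90
LIFO COGS: 366 @ $22.85 + 200 @ $23.25 + 258 @ $24.70 + 21 @ $24.40 = $19,898.10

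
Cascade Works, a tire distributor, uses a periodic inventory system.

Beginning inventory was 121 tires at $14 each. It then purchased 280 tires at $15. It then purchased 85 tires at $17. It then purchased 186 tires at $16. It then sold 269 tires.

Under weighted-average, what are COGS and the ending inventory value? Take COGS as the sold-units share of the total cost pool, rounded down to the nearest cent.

Sale 1, sell 269: 269/672 × $10,315.00 → $4,129.06
Ending inventory (cost pool remaining) = $6,185.94

COGS = $4,129.06; ending inventory = $6,185.94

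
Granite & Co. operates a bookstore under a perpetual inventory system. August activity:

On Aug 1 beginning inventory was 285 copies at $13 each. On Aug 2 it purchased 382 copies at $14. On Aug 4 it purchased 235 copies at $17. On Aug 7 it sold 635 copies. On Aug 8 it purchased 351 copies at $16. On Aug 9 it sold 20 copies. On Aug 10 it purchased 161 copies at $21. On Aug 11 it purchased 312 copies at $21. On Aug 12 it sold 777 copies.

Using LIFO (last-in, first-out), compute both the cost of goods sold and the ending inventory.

Aug 7, 635 sold [LIFO — newest first]: 235 @ $17 + 382 @ $14 + 18 @ $13 = $9,577
Aug 9, 20 sold [LIFO — newest first]: 20 @ $16 = $320
Aug 12, 777 sold [LIFO — newest first]: 312 @ $21 + 161 @ $21 + 304 @ $16 = $14,797
Total COGS = $9,577 + $320 + $14,797 = $24,694
Ending inventory: 267 @ $13 + 27 @ $16 = $3,903
Check: goods available $28,597 = COGS $24,694 + ending $3,903

COGS = $24,694; ending inventory = $3,903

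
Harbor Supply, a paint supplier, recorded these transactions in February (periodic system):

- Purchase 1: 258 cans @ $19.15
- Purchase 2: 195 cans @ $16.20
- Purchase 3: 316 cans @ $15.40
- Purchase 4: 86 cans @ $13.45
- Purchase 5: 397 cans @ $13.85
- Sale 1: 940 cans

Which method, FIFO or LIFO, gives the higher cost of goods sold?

FIFO

FIFO COGS: 258 @ $19.15 + 195 @ $16.20 + 316 @ $15.40 + 86 @ $13.45 + 85 @ $13.85 = $15,300.05
LIFO COGS: 397 @ $13.85 + 86 @ $13.45 + 316 @ $15.40 + 141 @ $16.20 = $13,805.75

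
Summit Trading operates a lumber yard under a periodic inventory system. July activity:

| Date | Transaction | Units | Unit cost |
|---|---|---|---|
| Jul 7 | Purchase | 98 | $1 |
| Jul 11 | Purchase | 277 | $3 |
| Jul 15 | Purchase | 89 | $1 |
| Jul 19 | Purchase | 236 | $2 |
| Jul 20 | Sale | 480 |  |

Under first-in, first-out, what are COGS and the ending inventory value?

Jul 20, 480 sold [FIFO — oldest first]: 98 @ $1 + 277 @ $3 + 89 @ $1 + 16 @ $2 = $1,050
Ending inventory: 220 @ $2 = $440

COGS = $1,050; ending inventory = $440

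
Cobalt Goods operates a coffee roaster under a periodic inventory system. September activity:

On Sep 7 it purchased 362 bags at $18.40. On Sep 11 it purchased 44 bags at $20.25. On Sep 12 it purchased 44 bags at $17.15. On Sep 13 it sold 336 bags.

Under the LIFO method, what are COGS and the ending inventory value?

Sep 13, 336 sold [LIFO — newest first]: 44 @ $17.15 + 44 @ $20.25 + 248 @ $18.40 = $6,208.80
Ending inventory: 114 @ $18.40 = $2,097.60

COGS = $6,208.80; ending inventory = $2,097.60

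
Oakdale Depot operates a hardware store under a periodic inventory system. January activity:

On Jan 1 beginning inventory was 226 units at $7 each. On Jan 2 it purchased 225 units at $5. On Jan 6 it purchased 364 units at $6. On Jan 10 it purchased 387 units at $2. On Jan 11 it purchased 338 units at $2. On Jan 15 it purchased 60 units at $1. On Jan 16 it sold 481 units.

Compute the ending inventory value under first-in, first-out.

Jan 16, 481 sold [FIFO — oldest first]: 226 @ $7 + 225 @ $5 + 30 @ $6 = $2,887
Ending inventory: 334 @ $6 + 387 @ $2 + 338 @ $2 + 60 @ $1 = $3,514
Check: goods available $6,401 = COGS $2,887 + ending $3,514

Ending inventory = $3,514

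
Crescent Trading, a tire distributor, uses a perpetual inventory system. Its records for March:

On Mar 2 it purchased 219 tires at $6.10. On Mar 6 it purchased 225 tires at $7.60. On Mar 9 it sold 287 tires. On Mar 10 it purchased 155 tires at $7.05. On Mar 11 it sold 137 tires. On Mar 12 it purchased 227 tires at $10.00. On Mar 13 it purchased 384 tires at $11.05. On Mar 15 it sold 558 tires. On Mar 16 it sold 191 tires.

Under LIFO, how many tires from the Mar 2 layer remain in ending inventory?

37

Mar 9, 287 sold [LIFO — newest first]: 225 @ $7.60 + 62 @ $6.10 = $2,088.20
Mar 11, 137 sold [LIFO — newest first]: 137 @ $7.05 = $965.85
Mar 15, 558 sold [LIFO — newest first]: 384 @ $11.05 + 174 @ $10.00 = $5,983.20
Mar 16, 191 sold [LIFO — newest first]: 53 @ $10.00 + 18 @ $7.05 + 120 @ $6.10 = $1,388.90
Total COGS = $2,088.20 + $965.85 + $5,983.20 + $1,388.90 = $10,426.15
Ending inventory: 37 @ $6.10 = $225.70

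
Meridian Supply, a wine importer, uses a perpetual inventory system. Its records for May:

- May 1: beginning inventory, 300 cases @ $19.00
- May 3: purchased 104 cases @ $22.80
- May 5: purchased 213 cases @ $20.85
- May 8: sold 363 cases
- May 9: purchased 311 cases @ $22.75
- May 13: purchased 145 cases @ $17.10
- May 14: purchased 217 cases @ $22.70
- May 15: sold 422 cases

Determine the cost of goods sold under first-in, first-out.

May 8, 363 sold [FIFO — oldest first]: 300 @ $19.00 + 63 @ $22.80 = $7,136.40
May 15, 422 sold [FIFO — oldest first]: 41 @ $22.80 + 213 @ $20.85 + 168 @ $22.75 = $9,197.85
Total COGS = $7,136.40 + $9,197.85 = $16,334.25
Ending inventory: 143 @ $22.75 + 145 @ $17.10 + 217 @ $22.70 = $10,658.65

COGS = $16,334.25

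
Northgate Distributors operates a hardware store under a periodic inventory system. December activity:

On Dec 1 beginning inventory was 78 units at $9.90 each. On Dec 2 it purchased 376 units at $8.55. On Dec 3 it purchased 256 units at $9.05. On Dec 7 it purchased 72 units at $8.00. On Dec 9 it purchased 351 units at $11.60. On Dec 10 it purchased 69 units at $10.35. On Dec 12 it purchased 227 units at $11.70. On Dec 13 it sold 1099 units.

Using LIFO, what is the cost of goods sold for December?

Dec 13, 1099 sold [LIFO — newest first]: 227 @ $11.70 + 69 @ $10.35 + 351 @ $11.60 + 72 @ $8.00 + 256 @ $9.05 + 124 @ $8.55 = $11,394.65
Ending inventory: 78 @ $9.90 + 252 @ $8.55 = $2,926.80

COGS = $11,394.65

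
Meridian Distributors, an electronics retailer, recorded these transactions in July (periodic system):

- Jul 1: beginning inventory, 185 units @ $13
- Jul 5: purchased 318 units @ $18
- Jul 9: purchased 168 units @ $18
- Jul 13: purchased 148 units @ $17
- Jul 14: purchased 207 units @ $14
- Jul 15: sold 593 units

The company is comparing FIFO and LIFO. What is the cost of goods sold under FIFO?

FIFO COGS: 185 @ $13 + 318 @ $18 + 90 @ $18 = $9,749
LIFO COGS: 207 @ $14 + 148 @ $17 + 168 @ $18 + 70 @ $18 = $9,698

COGS = $9,749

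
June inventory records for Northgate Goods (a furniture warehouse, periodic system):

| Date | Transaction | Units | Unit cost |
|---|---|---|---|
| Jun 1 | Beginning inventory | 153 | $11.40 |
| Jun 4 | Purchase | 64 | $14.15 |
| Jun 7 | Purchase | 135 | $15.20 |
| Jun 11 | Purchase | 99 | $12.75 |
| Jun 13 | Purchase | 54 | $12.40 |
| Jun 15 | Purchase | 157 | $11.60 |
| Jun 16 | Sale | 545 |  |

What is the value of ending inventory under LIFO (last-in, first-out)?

Ending inventory = $1,333.80

Jun 16, 545 sold [LIFO — newest first]: 157 @ $11.60 + 54 @ $12.40 + 99 @ $12.75 + 135 @ $15.20 + 64 @ $14.15 + 36 @ $11.40 = $7,121.05
Ending inventory: 117 @ $11.40 = $1,333.80
Check: goods available $8,454.85 = COGS $7,121.05 + ending $1,333.80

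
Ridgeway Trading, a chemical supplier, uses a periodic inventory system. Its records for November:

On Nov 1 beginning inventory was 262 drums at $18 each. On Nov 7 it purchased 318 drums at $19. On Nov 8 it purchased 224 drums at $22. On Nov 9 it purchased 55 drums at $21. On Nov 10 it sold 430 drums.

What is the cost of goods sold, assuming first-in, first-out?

COGS = $7,908

Nov 10, 430 sold [FIFO — oldest first]: 262 @ $18 + 168 @ $19 = $7,908
Ending inventory: 150 @ $19 + 224 @ $22 + 55 @ $21 = $8,933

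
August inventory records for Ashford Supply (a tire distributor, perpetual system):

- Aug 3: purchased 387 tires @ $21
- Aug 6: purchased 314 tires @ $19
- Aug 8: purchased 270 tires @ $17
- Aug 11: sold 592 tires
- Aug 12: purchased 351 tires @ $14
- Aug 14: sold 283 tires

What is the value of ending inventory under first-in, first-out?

Ending inventory = $6,546

Aug 11, 592 sold [FIFO — oldest first]: 387 @ $21 + 205 @ $19 = $12,022
Aug 14, 283 sold [FIFO — oldest first]: 109 @ $19 + 174 @ $17 = $5,029
Total COGS = $12,022 + $5,029 = $17,051
Ending inventory: 96 @ $17 + 351 @ $14 = $6,546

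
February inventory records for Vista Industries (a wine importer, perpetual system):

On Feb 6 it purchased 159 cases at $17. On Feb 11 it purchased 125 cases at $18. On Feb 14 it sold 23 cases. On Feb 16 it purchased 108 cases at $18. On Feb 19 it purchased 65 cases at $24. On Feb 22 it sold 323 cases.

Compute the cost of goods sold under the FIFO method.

Feb 14, 23 sold [FIFO — oldest first]: 23 @ $17 = $391
Feb 22, 323 sold [FIFO — oldest first]: 136 @ $17 + 125 @ $18 + 62 @ $18 = $5,678
Total COGS = $391 + $5,678 = $6,069
Ending inventory: 46 @ $18 + 65 @ $24 = $2,388

COGS = $6,069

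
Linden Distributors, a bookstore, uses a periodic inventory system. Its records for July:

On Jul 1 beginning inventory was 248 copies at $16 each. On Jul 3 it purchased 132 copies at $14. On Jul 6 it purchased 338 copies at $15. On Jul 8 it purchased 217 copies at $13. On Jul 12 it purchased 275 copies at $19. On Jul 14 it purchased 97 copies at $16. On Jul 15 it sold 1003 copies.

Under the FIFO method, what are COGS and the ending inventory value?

COGS = $14,999; ending inventory = $5,485

Jul 15, 1003 sold [FIFO — oldest first]: 248 @ $16 + 132 @ $14 + 338 @ $15 + 217 @ $13 + 68 @ $19 = $14,999
Ending inventory: 207 @ $19 + 97 @ $16 = $5,485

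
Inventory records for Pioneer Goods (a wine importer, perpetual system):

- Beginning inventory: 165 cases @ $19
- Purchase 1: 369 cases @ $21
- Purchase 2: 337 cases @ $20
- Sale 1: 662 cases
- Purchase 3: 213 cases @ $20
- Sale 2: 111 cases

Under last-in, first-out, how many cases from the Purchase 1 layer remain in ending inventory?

Sale 1 (662) [LIFO — newest first]: 337 @ $20 + 325 @ $21 = $13,565
Sale 2 (111) [LIFO — newest first]: 111 @ $20 = $2,220
Total COGS = $13,565 + $2,220 = $15,785
Ending inventory: 165 @ $19 + 44 @ $21 + 102 @ $20 = $6,099

44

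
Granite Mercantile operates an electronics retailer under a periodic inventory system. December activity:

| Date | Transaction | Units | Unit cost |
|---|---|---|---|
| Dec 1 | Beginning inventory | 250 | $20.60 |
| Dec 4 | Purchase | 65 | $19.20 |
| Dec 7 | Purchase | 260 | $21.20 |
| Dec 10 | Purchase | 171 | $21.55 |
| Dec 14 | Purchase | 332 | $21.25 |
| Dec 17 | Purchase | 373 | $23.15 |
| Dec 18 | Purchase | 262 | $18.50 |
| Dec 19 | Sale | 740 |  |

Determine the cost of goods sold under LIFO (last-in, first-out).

COGS = $15,713.20

Dec 19, 740 sold [LIFO — newest first]: 262 @ $18.50 + 373 @ $23.15 + 105 @ $21.25 = $15,713.20
Ending inventory: 250 @ $20.60 + 65 @ $19.20 + 260 @ $21.20 + 171 @ $21.55 + 227 @ $21.25 = $20,418.80
Check: goods available $36,132.00 = COGS $15,713.20 + ending $20,418.80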